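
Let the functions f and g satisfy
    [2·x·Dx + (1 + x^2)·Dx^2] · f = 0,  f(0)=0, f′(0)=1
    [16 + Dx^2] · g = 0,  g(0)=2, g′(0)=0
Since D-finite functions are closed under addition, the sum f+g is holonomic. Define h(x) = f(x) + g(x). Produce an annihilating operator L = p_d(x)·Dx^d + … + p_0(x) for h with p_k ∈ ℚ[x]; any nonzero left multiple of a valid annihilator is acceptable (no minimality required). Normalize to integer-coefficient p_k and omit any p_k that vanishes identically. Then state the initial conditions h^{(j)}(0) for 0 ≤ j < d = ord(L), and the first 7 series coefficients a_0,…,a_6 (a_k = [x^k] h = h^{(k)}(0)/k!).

L = (64·x + 704·x^3 + 256·x^5)·Dx + (112 + 416·x^2 + 432·x^4 + 128·x^6)·Dx^2 + (4·x + 44·x^3 + 16·x^5)·Dx^3 + (7 + 26·x^2 + 27·x^4 + 8·x^6)·Dx^4  (order 4).
h: a_k = 2, 1, -16, -1/3, 64/3, 1/5, -512/45, …
ICs: h(0) = 2, h′(0) = 1, h′′(0) = -32, h′′′(0) = -2.

f: a_k = 0, 1, 0, -1/3, 0, 1/5, 0, …
g: a_k = 2, 0, -16, 0, 64/3, 0, -512/45, …
h₀=f+g: left-lcm gives L₀, ord ≤ 4.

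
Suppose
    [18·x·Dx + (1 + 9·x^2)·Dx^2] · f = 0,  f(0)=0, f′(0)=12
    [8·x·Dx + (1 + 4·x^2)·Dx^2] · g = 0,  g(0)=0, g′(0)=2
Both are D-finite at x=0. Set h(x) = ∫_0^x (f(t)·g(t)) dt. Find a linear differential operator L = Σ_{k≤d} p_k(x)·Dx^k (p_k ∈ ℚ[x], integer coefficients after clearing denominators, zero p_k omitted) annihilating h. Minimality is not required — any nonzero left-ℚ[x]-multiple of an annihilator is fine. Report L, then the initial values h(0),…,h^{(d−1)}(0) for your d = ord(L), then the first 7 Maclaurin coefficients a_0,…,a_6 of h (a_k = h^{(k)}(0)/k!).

f: a_k = 0, 12, 0, -36, 0, 972/5, 0, …
g: a_k = 0, 2, 0, -8/3, 0, 32/5, 0, …
Product ⇒ symmetric product L₀, ord ≤ 4.
h=∫h₀ ⇒ L = L₀·Dx.
L = (-864·x - 18720·x^3 - 82944·x^5 + 134784·x^7 + 1119744·x^9)·Dx^2 + (-52 - 3036·x^2 - 33696·x^4 - 72576·x^6 + 471744·x^8 + 1679616·x^10)·Dx^3 + (-104·x - 2072·x^3 - 11232·x^5 + 13968·x^7 + 269568·x^9 + 559872·x^11)·Dx^4 + (-1 - 26·x^2 - 205·x^4 + 7380·x^8 + 33696·x^10 + 46656·x^12)·Dx^5  (order 5).
h: a_k = 0, 0, 0, 8, 0, -104/5, 0, …
ICs: h(0) = 0, h′(0) = 0, h′′(0) = 0, h′′′(0) = 48, h′′′′(0) = 0.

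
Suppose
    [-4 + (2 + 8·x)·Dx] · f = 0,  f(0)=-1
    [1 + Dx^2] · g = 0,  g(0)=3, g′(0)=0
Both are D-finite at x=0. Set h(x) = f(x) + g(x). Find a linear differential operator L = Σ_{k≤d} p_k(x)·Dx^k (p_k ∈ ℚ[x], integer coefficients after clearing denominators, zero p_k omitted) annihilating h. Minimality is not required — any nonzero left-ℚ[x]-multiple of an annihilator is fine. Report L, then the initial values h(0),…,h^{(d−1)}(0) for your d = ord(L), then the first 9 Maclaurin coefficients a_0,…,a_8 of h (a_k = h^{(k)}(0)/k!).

L = (-26 - 16·x - 32·x^2) + (-3 - 4·x + 48·x^2 + 64·x^3)·Dx + (-26 - 16·x - 32·x^2)·Dx^2 + (-3 - 4·x + 48·x^2 + 64·x^3)·Dx^3  (order 3).
h: a_k = 2, -2, 1/2, -4, 81/8, -28, 20159/240, -264, 11531521/13440, …
ICs: h(0) = 2, h′(0) = -2, h′′(0) = 1.

f: a_k = -1, -2, 2, -4, 10, -28, 84, -264, 858, …
g: a_k = 3, 0, -3/2, 0, 1/8, 0, -1/240, 0, 1/13440, …
Weyl lclm of L_f,L_g ⇒ L₀ (ord ≤ 3).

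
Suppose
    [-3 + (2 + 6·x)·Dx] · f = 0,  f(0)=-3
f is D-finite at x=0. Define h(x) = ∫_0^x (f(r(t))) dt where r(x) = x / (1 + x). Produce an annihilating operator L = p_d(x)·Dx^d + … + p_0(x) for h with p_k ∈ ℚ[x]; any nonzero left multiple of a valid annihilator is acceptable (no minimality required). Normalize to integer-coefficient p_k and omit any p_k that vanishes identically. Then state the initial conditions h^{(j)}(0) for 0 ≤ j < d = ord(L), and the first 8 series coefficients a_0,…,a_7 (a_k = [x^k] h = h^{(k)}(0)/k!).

L = -3·Dx + (2 + 10·x + 8·x^2)·Dx^2  (order 2).
h: a_k = 0, -3, -9/4, 21/8, -261/64, 5031/640, -9069/512, 318915/7168, …
ICs: h(0) = 0, h′(0) = -3.

f: a_k = -3, -9/2, 27/8, -81/16, 1215/128, -5103/256, 45927/1024, -216513/2048, …
L₀ from L_f via x↦r, Dx↦r'^{-1}Dx.
Integrate: L := L₀·Dx.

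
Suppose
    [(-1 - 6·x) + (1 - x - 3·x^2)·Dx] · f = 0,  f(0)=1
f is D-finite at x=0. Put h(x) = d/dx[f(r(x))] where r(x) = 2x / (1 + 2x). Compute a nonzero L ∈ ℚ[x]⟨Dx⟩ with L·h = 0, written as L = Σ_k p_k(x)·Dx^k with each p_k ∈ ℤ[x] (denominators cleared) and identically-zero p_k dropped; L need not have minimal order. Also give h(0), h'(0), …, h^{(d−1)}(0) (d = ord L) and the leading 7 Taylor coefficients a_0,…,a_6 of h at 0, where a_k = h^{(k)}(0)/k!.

L = (12 + 72·x + 576·x^2 + 672·x^3) + (-1 - 18·x - 48·x^2 + 136·x^3 + 336·x^4)·Dx  (order 1).
h: a_k = 2, 24, 0, 576, -1440, 13824, -56448, …
ICs: h(0) = 2.

f: a_k = 1, 1, 4, 7, 19, 40, 97, …
L₀ from L_f via x↦r, Dx↦r'^{-1}Dx.
h₀' ⇒ L via d/dx closure of L₀.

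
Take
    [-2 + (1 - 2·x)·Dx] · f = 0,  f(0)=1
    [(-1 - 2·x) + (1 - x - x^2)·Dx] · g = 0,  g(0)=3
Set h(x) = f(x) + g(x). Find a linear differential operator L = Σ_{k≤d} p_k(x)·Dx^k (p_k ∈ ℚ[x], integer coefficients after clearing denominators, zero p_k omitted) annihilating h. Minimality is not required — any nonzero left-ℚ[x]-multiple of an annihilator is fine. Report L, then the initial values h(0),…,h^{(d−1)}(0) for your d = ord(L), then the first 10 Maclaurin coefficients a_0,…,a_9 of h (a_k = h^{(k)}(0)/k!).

f: a_k = 1, 2, 4, 8, 16, 32, 64, 128, 256, 512, …
g: a_k = 3, 3, 6, 9, 15, 24, 39, 63, 102, 165, …
L₀ := lclm(L_f,L_g); ord L₀ ≤ 1+1.
L = (-12·x + 12·x^2 - 8·x^3) + (4 - 6·x - 6·x^2 + 16·x^3 - 16·x^4)·Dx + (-1 + 5·x - 9·x^2 + 6·x^3 + 2·x^4 - 4·x^5)·Dx^2  (order 2).
h: a_k = 4, 5, 10, 17, 31, 56, 103, 191, 358, 677, …
ICs: h(0) = 4, h′(0) = 5.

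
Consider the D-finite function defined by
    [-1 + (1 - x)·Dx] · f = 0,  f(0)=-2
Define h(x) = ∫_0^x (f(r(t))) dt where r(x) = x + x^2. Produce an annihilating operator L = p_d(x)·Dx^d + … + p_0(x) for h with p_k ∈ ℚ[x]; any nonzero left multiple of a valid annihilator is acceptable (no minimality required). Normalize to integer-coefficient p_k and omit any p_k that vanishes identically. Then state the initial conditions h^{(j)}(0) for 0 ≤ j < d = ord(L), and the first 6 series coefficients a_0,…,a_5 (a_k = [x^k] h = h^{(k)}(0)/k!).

L = (1 + 2·x)·Dx + (-1 + x + x^2)·Dx^2  (order 2).
h: a_k = 0, -2, -1, -4/3, -3/2, -2, …
ICs: h(0) = 0, h′(0) = -2.

f: a_k = -2, -2, -2, -2, -2, -2, …
L₀ from L_f via x↦r, Dx↦r'^{-1}Dx.
Integrate: L := L₀·Dx.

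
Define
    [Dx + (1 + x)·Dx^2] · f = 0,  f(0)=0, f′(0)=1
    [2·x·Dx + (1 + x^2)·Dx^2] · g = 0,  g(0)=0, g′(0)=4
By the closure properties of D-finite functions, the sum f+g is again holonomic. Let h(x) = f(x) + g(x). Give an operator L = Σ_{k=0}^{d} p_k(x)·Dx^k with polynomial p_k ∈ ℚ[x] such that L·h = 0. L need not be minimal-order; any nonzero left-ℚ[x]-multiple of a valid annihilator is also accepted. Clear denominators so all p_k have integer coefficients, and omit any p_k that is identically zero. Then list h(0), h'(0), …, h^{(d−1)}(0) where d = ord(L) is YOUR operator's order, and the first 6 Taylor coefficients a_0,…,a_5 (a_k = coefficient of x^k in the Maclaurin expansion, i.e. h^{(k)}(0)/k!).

L = (-2 - 6·x + 6·x^2 + 2·x^3)·Dx + (-4 - 4·x + 12·x^3 + 4·x^4)·Dx^2 + (-1 + x + 2·x^2 + 2·x^3 + 3·x^4 + x^5)·Dx^3  (order 3).
h: a_k = 0, 5, -1/2, -1, -1/4, 1, …
ICs: h(0) = 0, h′(0) = 5, h′′(0) = -1.

f: a_k = 0, 1, -1/2, 1/3, -1/4, 1/5, …
g: a_k = 0, 4, 0, -4/3, 0, 4/5, …
Sum ⇒ L₀ = lclm(L_f,L_g) in ℚ(x)⟨Dx⟩.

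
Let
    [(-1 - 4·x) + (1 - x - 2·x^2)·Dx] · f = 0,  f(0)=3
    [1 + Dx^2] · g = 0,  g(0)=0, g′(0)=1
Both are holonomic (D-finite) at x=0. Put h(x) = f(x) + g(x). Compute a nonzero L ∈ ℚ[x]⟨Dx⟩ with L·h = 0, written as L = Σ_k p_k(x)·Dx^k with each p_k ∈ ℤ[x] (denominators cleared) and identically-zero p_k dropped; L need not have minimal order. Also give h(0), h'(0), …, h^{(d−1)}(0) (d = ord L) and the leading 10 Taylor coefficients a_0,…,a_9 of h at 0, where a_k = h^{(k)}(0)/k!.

L = (31 + 146·x + 133·x^2 + 184·x^3 + 20·x^4 + 16·x^5) + (-7 - 3·x + 3·x^2 + 37·x^3 + 42·x^4 + 12·x^5 + 8·x^6)·Dx + (31 + 146·x + 133·x^2 + 184·x^3 + 20·x^4 + 16·x^5)·Dx^2 + (-7 - 3·x + 3·x^2 + 37·x^3 + 42·x^4 + 12·x^5 + 8·x^6)·Dx^3  (order 3).
h: a_k = 3, 4, 9, 89/6, 33, 7561/120, 129, 1285199/5040, 513, 371226241/362880, …
ICs: h(0) = 3, h′(0) = 4, h′′(0) = 18.

f: a_k = 3, 3, 9, 15, 33, 63, 129, 255, 513, 1023, …
g: a_k = 0, 1, 0, -1/6, 0, 1/120, 0, -1/5040, 0, 1/362880, …
Sum ⇒ L₀ = lclm(L_f,L_g) in ℚ(x)⟨Dx⟩.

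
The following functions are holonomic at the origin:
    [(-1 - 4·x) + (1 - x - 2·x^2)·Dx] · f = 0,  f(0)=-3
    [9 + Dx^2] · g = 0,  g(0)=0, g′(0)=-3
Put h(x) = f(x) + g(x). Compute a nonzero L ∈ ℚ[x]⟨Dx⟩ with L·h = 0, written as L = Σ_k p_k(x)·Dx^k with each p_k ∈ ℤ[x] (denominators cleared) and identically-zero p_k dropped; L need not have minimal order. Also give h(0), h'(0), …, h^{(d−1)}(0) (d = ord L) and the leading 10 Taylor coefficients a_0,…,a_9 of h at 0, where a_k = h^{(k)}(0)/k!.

f: a_k = -3, -3, -9, -15, -33, -63, -129, -255, -513, -1023, …
g: a_k = 0, -3, 0, 9/2, 0, -81/40, 0, 243/560, 0, -243/4480, …
Weyl lclm of L_f,L_g ⇒ L₀ (ord ≤ 3).
L = (117 + 486·x + 135·x^2 + 360·x^3 + 540·x^4 + 432·x^5) + (-45 + 63·x + 81·x^2 - 153·x^3 - 18·x^4 + 324·x^5 + 216·x^6)·Dx + (13 + 54·x + 15·x^2 + 40·x^3 + 60·x^4 + 48·x^5)·Dx^2 + (-5 + 7·x + 9·x^2 - 17·x^3 - 2·x^4 + 36·x^5 + 24·x^6)·Dx^3  (order 3).
h: a_k = -3, -6, -9, -21/2, -33, -2601/40, -129, -142557/560, -513, -4583283/4480, …
ICs: h(0) = -3, h′(0) = -6, h′′(0) = -18.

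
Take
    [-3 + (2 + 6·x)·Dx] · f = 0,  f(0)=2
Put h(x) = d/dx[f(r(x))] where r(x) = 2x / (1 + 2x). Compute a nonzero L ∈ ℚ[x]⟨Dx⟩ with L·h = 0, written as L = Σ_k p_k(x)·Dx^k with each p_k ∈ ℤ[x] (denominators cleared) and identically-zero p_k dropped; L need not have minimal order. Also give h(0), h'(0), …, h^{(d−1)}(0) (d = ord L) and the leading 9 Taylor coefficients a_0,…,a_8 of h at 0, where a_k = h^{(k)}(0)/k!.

f: a_k = 2, 3, -9/4, 27/8, -405/64, 1701/128, -15309/512, 72171/1024, -2814669/16384, …
f∘r: x↦r, Dx↦Dx/r' in L_f ⇒ L₀.
Differentiate: ansatz ord ≤ ord L₀ ⇒ L.
L = (-7 - 32·x) + (-1 - 10·x - 16·x^2)·Dx  (order 1).
h: a_k = 6, -42, 261, -1677, 45345/4, -318915/4, 4608345/8, -33903165/8, 2020675545/64, …
ICs: h(0) = 6.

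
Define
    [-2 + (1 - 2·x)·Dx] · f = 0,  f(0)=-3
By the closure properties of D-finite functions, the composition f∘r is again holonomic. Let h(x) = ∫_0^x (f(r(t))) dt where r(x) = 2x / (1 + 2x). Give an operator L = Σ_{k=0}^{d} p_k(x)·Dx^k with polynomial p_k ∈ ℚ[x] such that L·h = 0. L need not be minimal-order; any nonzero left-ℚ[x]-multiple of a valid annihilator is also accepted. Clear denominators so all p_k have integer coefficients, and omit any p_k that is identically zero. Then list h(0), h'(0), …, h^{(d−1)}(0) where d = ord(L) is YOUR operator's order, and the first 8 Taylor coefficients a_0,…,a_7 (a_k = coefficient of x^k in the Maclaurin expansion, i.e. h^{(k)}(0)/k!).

f: a_k = -3, -6, -12, -24, -48, -96, -192, -384, …
h₀=f(r): pull back L_f along r ⇒ L₀.
h=∫₀ˣh₀: take L = L₀·Dx.
L = 4·Dx + (-1 + 4·x^2)·Dx^2  (order 2).
h: a_k = 0, -3, -6, -8, -12, -96/5, -32, -384/7, …
ICs: h(0) = 0, h′(0) = -3.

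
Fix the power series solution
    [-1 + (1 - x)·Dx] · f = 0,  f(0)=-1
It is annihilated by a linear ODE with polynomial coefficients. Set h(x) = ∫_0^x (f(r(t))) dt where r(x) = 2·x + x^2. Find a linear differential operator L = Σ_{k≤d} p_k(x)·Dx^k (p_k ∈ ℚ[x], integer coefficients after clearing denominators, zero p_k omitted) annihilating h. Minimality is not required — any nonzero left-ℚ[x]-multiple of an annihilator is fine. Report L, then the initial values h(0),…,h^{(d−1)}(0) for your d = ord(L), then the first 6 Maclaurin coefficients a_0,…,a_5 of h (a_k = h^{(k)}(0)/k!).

f: a_k = -1, -1, -1, -1, -1, -1, …
L₀ from L_f via x↦r, Dx↦r'^{-1}Dx.
h=∫₀ˣh₀: take L = L₀·Dx.
L = (2 + 2·x)·Dx + (-1 + 2·x + x^2)·Dx^2  (order 2).
h: a_k = 0, -1, -1, -5/3, -3, -29/5, …
ICs: h(0) = 0, h′(0) = -1.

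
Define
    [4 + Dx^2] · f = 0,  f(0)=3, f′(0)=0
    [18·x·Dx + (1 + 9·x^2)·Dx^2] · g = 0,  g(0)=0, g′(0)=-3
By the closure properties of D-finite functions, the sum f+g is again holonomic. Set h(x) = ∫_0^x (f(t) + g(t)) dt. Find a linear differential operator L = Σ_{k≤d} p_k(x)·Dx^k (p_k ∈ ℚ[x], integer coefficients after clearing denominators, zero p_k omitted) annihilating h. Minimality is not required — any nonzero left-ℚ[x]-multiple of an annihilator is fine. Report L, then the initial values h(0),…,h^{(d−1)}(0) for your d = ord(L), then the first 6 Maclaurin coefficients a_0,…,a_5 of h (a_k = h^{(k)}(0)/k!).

L = (-3744·x + 37584·x^3 + 11664·x^5)·Dx^2 + (-28 + 864·x^2 + 10692·x^4 + 5832·x^6)·Dx^3 + (-936·x + 9396·x^3 + 2916·x^5)·Dx^4 + (-7 + 216·x^2 + 2673·x^4 + 1458·x^6)·Dx^5  (order 5).
h: a_k = 0, 3, -3/2, -2, 9/4, 2/5, …
ICs: h(0) = 0, h′(0) = 3, h′′(0) = -3, h′′′(0) = -12, h′′′′(0) = 54.

f: a_k = 3, 0, -6, 0, 2, 0, …
g: a_k = 0, -3, 0, 9, 0, -243/5, …
Weyl lclm of L_f,L_g ⇒ L₀ (ord ≤ 4).
Integrate: L := L₀·Dx.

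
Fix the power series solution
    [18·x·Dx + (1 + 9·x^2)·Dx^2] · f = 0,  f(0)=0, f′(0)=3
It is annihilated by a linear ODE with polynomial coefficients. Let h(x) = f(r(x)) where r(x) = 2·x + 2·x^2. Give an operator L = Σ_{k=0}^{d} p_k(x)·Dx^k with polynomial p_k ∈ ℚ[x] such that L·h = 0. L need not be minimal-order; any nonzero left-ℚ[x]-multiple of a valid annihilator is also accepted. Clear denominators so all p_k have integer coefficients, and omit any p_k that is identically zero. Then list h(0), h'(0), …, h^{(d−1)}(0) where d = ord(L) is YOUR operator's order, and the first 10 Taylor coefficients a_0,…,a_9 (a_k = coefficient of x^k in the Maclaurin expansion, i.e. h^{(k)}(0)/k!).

f: a_k = 0, 3, 0, -9, 0, 243/5, 0, -2187/7, 0, 2187, …
Change of var in L_f (x↦r) gives L₀.
L = (-2 + 72·x + 288·x^2 + 432·x^3 + 216·x^4)·Dx + (1 + 2·x + 36·x^2 + 144·x^3 + 180·x^4 + 72·x^5)·Dx^2  (order 2).
h: a_k = 0, 6, 6, -72, -216, 6696/5, 7704, -171072/7, -264384, 287712, …
ICs: h(0) = 0, h′(0) = 6.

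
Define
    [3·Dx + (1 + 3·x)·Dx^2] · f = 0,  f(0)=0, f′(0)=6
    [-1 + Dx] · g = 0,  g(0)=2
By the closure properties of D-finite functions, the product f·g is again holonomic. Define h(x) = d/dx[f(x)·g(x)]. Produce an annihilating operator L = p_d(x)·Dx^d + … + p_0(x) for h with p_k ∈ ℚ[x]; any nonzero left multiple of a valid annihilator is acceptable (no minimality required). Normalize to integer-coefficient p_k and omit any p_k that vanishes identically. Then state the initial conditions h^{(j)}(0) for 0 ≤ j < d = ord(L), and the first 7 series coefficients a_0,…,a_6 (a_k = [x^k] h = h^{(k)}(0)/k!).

L = (13 - 12·x + 9·x^2) + (-11 + 15·x - 18·x^2)·Dx + (-2 - 3·x + 9·x^2)·Dx^2  (order 2).
h: a_k = 12, -12, 72, -208, 1289/2, -3921/2, 89122/15, …
ICs: h(0) = 12, h′(0) = -12.

f: a_k = 0, 6, -9, 18, -81/2, 486/5, -243, …
g: a_k = 2, 2, 1, 1/3, 1/12, 1/60, 1/360, …
L₀ := L_f ⊗_s L_g (sym. prod.), ord ≤ 2.
Differentiate: ansatz ord ≤ ord L₀ ⇒ L.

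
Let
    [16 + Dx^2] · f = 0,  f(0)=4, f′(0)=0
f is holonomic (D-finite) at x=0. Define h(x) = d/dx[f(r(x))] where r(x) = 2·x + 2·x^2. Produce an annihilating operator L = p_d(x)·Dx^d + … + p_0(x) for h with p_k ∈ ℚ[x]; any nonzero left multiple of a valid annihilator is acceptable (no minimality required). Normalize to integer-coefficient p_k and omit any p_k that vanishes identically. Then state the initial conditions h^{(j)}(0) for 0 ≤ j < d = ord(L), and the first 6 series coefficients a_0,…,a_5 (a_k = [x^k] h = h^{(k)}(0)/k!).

L = (76 + 512·x + 1536·x^2 + 2048·x^3 + 1024·x^4) + (-6 - 12·x)·Dx + (1 + 4·x + 4·x^2)·Dx^2  (order 2).
h: a_k = 0, -256, -768, 6656/3, 40960/3, 237568/15, …
ICs: h(0) = 0, h′(0) = -256.

f: a_k = 4, 0, -32, 0, 128/3, 0, …
Substitute x→r, Dx→(1/r')Dx; clear ⇒ L₀.
h=h₀': d/dx-closure on L₀ ⇒ L.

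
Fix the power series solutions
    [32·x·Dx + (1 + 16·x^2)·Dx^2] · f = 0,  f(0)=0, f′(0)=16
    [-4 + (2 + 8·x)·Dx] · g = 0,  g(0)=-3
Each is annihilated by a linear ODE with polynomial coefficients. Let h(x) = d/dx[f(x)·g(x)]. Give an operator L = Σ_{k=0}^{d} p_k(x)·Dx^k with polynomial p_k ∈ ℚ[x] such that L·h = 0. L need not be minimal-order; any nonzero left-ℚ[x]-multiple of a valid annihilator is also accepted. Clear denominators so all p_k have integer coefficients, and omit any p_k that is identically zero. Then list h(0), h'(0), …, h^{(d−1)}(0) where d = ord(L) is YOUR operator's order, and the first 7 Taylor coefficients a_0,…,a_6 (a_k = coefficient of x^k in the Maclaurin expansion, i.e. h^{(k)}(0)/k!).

f: a_k = 0, 16, 0, -256/3, 0, 4096/5, 0, …
g: a_k = -3, -6, 6, -12, 30, -84, 252, …
Sym-product of L_f,L_g gives L₀ (≤ ord 2).
h=h₀': d/dx-closure on L₀ ⇒ L.
L = (20 + 640·x + 128·x^2 - 6144·x^3 - 3072·x^4) + (28 + 336·x + 1152·x^2 - 3584·x^3 - 21504·x^4 - 12288·x^5)·Dx + (3 + 8·x - 48·x^2 - 256·x^3 - 1792·x^4 - 6144·x^5 - 4096·x^6)·Dx^2  (order 2).
h: a_k = -48, -192, 1056, 1280, -12448, -157056/5, 1206592/5, …
ICs: h(0) = -48, h′(0) = -192.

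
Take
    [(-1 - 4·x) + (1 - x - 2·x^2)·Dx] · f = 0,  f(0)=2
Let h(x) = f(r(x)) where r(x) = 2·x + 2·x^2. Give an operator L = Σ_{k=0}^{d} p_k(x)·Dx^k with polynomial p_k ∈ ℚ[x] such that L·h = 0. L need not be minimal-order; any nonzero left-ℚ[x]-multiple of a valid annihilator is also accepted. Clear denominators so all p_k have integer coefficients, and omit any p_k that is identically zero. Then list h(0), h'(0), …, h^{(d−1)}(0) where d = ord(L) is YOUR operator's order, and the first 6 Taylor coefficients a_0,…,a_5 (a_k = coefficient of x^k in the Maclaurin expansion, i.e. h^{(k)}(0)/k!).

L = (2 + 20·x + 48·x^2 + 32·x^3) + (-1 + 2·x + 10·x^2 + 16·x^3 + 8·x^4)·Dx  (order 1).
h: a_k = 2, 4, 28, 128, 616, 2992, …
ICs: h(0) = 2.

f: a_k = 2, 2, 6, 10, 22, 42, …
f∘r: x↦r, Dx↦Dx/r' in L_f ⇒ L₀.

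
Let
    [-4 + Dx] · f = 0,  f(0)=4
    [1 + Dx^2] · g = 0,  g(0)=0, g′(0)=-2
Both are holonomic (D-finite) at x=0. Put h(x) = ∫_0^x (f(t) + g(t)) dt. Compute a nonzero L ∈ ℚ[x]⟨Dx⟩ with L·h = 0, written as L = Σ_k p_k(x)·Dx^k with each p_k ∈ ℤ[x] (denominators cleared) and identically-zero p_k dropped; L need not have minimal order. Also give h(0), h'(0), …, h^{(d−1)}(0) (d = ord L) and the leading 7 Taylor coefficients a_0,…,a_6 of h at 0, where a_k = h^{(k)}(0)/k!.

L = -4·Dx + Dx^2 - 4·Dx^3 + Dx^4  (order 4).
h: a_k = 0, 4, 7, 32/3, 43/4, 128/15, 2047/360, …
ICs: h(0) = 0, h′(0) = 4, h′′(0) = 14, h′′′(0) = 64.

f: a_k = 4, 16, 32, 128/3, 128/3, 512/15, 1024/45, …
g: a_k = 0, -2, 0, 1/3, 0, -1/60, 0, …
h₀=f+g: left-lcm gives L₀, ord ≤ 3.
h=∫h₀ ⇒ L = L₀·Dx.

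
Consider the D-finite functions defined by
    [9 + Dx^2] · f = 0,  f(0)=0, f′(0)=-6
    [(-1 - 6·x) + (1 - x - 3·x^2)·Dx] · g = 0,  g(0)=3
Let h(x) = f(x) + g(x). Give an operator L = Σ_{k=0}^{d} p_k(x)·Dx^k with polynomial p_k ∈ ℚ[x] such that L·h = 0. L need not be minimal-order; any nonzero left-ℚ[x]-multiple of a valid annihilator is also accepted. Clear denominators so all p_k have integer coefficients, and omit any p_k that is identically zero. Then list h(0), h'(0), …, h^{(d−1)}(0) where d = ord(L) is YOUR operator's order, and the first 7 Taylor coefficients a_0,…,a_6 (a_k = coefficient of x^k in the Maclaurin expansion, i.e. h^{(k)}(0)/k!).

f: a_k = 0, -6, 0, 9, 0, -81/20, 0, …
g: a_k = 3, 3, 12, 21, 57, 120, 291, …
L₀ := lclm(L_f,L_g); ord L₀ ≤ 2+1.
L = (-459 - 2916·x - 1539·x^2 - 3888·x^3 - 3645·x^4 - 4374·x^5) + (153 - 153·x - 378·x^2 + 405·x^3 - 2187·x^5 - 2187·x^6)·Dx + (-51 - 324·x - 171·x^2 - 432·x^3 - 405·x^4 - 486·x^5)·Dx^2 + (17 - 17·x - 42·x^2 + 45·x^3 - 243·x^5 - 243·x^6)·Dx^3  (order 3).
h: a_k = 3, -3, 12, 30, 57, 2319/20, 291, …
ICs: h(0) = 3, h′(0) = -3, h′′(0) = 24.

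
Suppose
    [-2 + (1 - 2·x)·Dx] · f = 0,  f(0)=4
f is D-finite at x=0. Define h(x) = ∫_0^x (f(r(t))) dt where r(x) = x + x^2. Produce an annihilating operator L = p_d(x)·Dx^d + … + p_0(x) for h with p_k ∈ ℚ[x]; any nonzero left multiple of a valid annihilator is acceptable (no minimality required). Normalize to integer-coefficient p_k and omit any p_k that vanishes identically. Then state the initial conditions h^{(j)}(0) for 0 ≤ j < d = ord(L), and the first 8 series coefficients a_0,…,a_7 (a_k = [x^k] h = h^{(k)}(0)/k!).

L = (2 + 4·x)·Dx + (-1 + 2·x + 2·x^2)·Dx^2  (order 2).
h: a_k = 0, 4, 4, 8, 16, 176/5, 80, 1312/7, …
ICs: h(0) = 0, h′(0) = 4.

f: a_k = 4, 8, 16, 32, 64, 128, 256, 512, …
Substitute x→r, Dx→(1/r')Dx; clear ⇒ L₀.
Integrate: L := L₀·Dx.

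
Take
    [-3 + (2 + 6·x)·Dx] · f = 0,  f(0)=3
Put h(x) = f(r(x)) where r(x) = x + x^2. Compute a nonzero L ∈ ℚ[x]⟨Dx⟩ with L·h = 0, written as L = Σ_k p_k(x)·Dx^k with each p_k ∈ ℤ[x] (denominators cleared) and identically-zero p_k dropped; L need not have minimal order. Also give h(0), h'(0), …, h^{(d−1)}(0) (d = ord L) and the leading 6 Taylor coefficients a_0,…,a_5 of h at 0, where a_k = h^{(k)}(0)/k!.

f: a_k = 3, 9/2, -27/8, 81/16, -1215/128, 5103/256, …
h₀=f(r): pull back L_f along r ⇒ L₀.
L = (-3 - 6·x) + (2 + 6·x + 6·x^2)·Dx  (order 1).
h: a_k = 3, 9/2, 9/8, -27/16, 297/128, -729/256, …
ICs: h(0) = 3.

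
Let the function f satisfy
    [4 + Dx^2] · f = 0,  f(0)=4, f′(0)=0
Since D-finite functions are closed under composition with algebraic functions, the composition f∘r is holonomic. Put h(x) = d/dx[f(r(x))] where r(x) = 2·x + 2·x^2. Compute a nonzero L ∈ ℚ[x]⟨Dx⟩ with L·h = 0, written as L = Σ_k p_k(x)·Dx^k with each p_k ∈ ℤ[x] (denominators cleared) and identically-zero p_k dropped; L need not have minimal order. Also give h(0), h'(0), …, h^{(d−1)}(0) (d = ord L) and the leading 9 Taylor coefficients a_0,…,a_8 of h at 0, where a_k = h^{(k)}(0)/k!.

f: a_k = 4, 0, -8, 0, 8/3, 0, -16/45, 0, 8/315, …
h₀=f(r): pull back L_f along r ⇒ L₀.
h₀' ⇒ L via d/dx closure of L₀.
L = (28 + 128·x + 384·x^2 + 512·x^3 + 256·x^4) + (-6 - 12·x)·Dx + (1 + 4·x + 4·x^2)·Dx^2  (order 2).
h: a_k = 0, -64, -192, 128/3, 2560/3, 20992/15, 3584/15, -736256/315, -126976/35, …
ICs: h(0) = 0, h′(0) = -64.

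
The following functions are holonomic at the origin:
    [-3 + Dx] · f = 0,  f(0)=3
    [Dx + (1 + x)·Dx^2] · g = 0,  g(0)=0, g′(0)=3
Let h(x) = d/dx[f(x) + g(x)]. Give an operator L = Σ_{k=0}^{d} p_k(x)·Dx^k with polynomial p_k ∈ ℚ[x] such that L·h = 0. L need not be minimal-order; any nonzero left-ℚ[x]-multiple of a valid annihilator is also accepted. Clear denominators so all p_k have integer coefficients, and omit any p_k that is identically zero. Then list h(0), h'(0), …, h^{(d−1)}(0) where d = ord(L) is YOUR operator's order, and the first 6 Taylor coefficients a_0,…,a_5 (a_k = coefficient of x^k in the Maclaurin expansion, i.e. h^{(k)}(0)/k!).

f: a_k = 3, 9, 27/2, 27/2, 81/8, 243/40, …
g: a_k = 0, 3, -3/2, 1, -3/4, 3/5, …
h₀=f+g: left-lcm gives L₀, ord ≤ 3.
h₀' ⇒ L via d/dx closure of L₀.
L = (-15 - 9·x) + (-7 - 18·x - 9·x^2)·Dx + (4 + 7·x + 3·x^2)·Dx^2  (order 2).
h: a_k = 12, 24, 87/2, 75/2, 267/8, 609/40, …
ICs: h(0) = 12, h′(0) = 24.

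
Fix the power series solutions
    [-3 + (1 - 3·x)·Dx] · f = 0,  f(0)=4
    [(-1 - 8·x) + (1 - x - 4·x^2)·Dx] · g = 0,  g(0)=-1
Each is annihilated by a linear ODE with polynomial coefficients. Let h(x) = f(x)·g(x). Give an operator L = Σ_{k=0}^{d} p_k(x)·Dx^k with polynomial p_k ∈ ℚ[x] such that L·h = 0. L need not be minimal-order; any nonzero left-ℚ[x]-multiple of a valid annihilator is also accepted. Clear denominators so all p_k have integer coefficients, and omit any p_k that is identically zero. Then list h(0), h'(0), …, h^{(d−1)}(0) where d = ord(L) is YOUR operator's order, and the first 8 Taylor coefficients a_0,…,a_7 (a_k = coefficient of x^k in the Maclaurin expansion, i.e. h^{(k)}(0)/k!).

L = (-4 - 2·x + 36·x^2) + (1 - 4·x - x^2 + 12·x^3)·Dx  (order 1).
h: a_k = -4, -16, -68, -240, -836, -2768, -9028, -28848, …
ICs: h(0) = -4.

f: a_k = 4, 12, 36, 108, 324, 972, 2916, 8748, …
g: a_k = -1, -1, -5, -9, -29, -65, -181, -441, …
f·g: L₀ = L_f ⊗_s L_g, ord ≤ 1·1.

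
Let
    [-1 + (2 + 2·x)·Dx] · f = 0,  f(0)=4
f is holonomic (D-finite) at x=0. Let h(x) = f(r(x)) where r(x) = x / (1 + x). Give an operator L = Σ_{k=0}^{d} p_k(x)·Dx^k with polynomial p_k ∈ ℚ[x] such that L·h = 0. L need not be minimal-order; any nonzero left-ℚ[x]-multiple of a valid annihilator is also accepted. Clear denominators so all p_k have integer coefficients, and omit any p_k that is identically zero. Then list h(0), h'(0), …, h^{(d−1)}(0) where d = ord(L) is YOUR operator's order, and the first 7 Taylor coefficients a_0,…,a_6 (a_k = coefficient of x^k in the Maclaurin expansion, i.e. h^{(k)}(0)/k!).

L = -1 + (2 + 6·x + 4·x^2)·Dx  (order 1).
h: a_k = 4, 2, -5/2, 13/4, -141/32, 399/64, -2353/256, …
ICs: h(0) = 4.

f: a_k = 4, 2, -1/2, 1/4, -5/32, 7/64, -21/256, …
Change of var in L_f (x↦r) gives L₀.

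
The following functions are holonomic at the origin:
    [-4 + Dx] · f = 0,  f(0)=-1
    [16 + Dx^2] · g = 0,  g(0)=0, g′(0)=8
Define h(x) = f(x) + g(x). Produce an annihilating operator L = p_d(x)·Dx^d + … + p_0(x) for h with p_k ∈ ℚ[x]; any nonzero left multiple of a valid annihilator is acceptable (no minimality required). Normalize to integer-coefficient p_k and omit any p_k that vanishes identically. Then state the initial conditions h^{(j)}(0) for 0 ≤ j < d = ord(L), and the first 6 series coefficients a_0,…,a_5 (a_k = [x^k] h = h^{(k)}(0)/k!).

f: a_k = -1, -4, -8, -32/3, -32/3, -128/15, …
g: a_k = 0, 8, 0, -64/3, 0, 256/15, …
Sum ⇒ L₀ = lclm(L_f,L_g) in ℚ(x)⟨Dx⟩.
L = -64 + 16·Dx - 4·Dx^2 + Dx^3  (order 3).
h: a_k = -1, 4, -8, -32, -32/3, 128/15, …
ICs: h(0) = -1, h′(0) = 4, h′′(0) = -16.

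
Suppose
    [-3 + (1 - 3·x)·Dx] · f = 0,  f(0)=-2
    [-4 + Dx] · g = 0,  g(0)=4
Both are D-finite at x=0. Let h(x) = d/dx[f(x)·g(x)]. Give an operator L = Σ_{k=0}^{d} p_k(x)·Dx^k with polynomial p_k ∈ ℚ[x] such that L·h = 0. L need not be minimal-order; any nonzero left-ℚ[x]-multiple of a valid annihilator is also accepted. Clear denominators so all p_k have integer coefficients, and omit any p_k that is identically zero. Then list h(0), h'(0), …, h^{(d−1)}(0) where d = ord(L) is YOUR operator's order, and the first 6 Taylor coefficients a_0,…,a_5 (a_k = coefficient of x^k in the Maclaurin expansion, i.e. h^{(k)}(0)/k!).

L = (58 - 168·x + 144·x^2) + (-7 + 33·x - 36·x^2)·Dx  (order 1).
h: a_k = -56, -464, -2344, -29152/3, -110344/3, -1990288/15, …
ICs: h(0) = -56.

f: a_k = -2, -6, -18, -54, -162, -486, …
g: a_k = 4, 16, 32, 128/3, 128/3, 512/15, …
L₀ := L_f ⊗_s L_g (sym. prod.), ord ≤ 1.
Differentiate: ansatz ord ≤ ord L₀ ⇒ L.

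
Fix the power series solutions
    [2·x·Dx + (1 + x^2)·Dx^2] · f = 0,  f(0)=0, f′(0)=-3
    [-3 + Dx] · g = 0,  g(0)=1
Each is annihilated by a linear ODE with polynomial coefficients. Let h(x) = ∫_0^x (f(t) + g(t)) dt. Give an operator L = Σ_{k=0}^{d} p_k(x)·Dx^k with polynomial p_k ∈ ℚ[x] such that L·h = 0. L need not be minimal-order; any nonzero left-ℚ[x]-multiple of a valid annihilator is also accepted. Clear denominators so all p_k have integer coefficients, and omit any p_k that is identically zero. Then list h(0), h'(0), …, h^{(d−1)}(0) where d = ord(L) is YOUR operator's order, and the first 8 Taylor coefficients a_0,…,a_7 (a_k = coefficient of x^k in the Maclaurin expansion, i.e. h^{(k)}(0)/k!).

f: a_k = 0, -3, 0, 1, 0, -3/5, 0, 3/7, …
g: a_k = 1, 3, 9/2, 9/2, 27/8, 81/40, 81/80, 243/560, …
Sum ⇒ L₀ = lclm(L_f,L_g) in ℚ(x)⟨Dx⟩.
∫: right-multiply L₀ by Dx.
L = (6 - 18·x - 18·x^2 - 18·x^3)·Dx^2 + (-11 - 12·x^2 - 9·x^4)·Dx^3 + (3 + 2·x + 6·x^2 + 2·x^3 + 3·x^4)·Dx^4  (order 4).
h: a_k = 0, 1, 0, 3/2, 11/8, 27/40, 19/80, 81/560, …
ICs: h(0) = 0, h′(0) = 1, h′′(0) = 0, h′′′(0) = 9.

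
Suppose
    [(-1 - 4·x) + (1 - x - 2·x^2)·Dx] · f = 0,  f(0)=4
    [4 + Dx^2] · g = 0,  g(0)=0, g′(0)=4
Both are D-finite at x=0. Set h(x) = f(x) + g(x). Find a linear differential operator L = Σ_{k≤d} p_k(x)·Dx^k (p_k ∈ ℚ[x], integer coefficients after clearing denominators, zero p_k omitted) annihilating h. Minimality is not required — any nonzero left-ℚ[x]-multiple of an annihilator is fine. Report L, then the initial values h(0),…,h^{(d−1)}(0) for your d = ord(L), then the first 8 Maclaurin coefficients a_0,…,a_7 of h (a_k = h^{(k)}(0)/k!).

L = (68 + 304·x + 200·x^2 + 320·x^3 + 160·x^4 + 128·x^5) + (-20 + 12·x + 24·x^2 + 8·x^3 + 48·x^4 + 96·x^5 + 64·x^6)·Dx + (17 + 76·x + 50·x^2 + 80·x^3 + 40·x^4 + 32·x^5)·Dx^2 + (-5 + 3·x + 6·x^2 + 2·x^3 + 12·x^4 + 24·x^5 + 16·x^6)·Dx^3  (order 3).
h: a_k = 4, 8, 12, 52/3, 44, 1268/15, 172, 107084/315, …
ICs: h(0) = 4, h′(0) = 8, h′′(0) = 24.

f: a_k = 4, 4, 12, 20, 44, 84, 172, 340, …
g: a_k = 0, 4, 0, -8/3, 0, 8/15, 0, -16/315, …
Weyl lclm of L_f,L_g ⇒ L₀ (ord ≤ 3).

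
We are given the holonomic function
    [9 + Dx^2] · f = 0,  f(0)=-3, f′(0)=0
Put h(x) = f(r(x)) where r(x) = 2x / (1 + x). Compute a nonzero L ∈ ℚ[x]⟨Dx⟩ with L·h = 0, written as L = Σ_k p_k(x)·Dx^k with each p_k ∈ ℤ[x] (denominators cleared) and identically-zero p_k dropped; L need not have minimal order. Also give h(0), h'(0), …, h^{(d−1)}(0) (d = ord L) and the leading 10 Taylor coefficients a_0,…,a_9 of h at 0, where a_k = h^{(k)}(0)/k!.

f: a_k = -3, 0, 27/2, 0, -81/8, 0, 243/80, 0, -2187/4480, 0, …
f∘r: x↦r, Dx↦Dx/r' in L_f ⇒ L₀.
L = 36 + (2 + 6·x + 6·x^2 + 2·x^3)·Dx + (1 + 4·x + 6·x^2 + 4·x^3 + x^4)·Dx^2  (order 2).
h: a_k = -3, 0, 54, -108, 0, 432, -5778/5, 8748/5, -9342/7, -43632/35, …
ICs: h(0) = -3, h′(0) = 0.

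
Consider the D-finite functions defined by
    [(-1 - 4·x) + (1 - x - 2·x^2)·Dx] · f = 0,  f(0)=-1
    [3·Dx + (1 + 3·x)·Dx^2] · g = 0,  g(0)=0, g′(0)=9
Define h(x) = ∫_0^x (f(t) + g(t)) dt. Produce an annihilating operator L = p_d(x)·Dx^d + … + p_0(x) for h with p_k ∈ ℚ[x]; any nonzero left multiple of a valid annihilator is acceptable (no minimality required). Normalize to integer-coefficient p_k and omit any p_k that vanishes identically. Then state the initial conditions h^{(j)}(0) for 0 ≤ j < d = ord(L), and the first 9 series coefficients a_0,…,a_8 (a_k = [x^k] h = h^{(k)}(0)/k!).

L = (66 + 270·x + 576·x^2 + 336·x^3 + 288·x^4)·Dx^2 + (4 + 96·x + 492·x^2 + 832·x^3 + 696·x^4 + 480·x^5)·Dx^3 + (-3 - 19·x - 25·x^2 + 39·x^3 + 116·x^4 + 164·x^5 + 96·x^6)·Dx^4  (order 4).
h: a_k = 0, -1, 4, -11/2, 11/2, -287/20, 104/5, -815/14, 2983/28, …
ICs: h(0) = 0, h′(0) = -1, h′′(0) = 8, h′′′(0) = -33.

f: a_k = -1, -1, -3, -5, -11, -21, -43, -85, -171, …
g: a_k = 0, 9, -27/2, 27, -243/4, 729/5, -729/2, 6561/7, -19683/8, …
Weyl lclm of L_f,L_g ⇒ L₀ (ord ≤ 3).
h=∫₀ˣh₀: take L = L₀·Dx.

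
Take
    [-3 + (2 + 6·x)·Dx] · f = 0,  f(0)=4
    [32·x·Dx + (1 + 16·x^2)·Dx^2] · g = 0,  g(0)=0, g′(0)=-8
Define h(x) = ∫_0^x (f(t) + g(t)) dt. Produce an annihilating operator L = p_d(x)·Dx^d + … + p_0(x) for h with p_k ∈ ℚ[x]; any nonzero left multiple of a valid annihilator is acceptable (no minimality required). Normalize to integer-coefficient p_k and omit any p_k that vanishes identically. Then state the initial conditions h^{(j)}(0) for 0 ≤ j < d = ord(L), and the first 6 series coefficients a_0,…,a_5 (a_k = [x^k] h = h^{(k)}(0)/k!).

L = (-192 - 1440·x + 9216·x^2 + 13824·x^3)·Dx^2 + (-155 - 768·x + 4128·x^2 + 36864·x^3 + 48384·x^4)·Dx^3 + (-6 + 110·x + 576·x^2 + 2624·x^3 + 10752·x^4 + 13824·x^5)·Dx^4  (order 4).
h: a_k = 0, 4, -1, -3/2, 593/48, -81/32, …
ICs: h(0) = 0, h′(0) = 4, h′′(0) = -2, h′′′(0) = -9.

f: a_k = 4, 6, -9/2, 27/4, -405/32, 1701/64, …
g: a_k = 0, -8, 0, 128/3, 0, -2048/5, …
Sum ⇒ L₀ = lclm(L_f,L_g) in ℚ(x)⟨Dx⟩.
h=∫h₀ ⇒ L = L₀·Dx.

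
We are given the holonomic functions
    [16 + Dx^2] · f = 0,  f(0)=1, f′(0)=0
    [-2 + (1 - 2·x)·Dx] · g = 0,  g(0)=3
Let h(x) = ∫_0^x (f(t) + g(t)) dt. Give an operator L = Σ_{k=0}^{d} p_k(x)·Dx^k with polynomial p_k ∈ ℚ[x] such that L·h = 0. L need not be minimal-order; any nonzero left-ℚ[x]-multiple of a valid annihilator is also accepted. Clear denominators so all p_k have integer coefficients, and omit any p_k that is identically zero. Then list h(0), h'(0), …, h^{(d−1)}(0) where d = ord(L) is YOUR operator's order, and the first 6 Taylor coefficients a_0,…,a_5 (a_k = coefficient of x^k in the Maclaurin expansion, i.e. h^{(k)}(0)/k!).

f: a_k = 1, 0, -8, 0, 32/3, 0, …
g: a_k = 3, 6, 12, 24, 48, 96, …
Sum ⇒ L₀ = lclm(L_f,L_g) in ℚ(x)⟨Dx⟩.
∫: right-multiply L₀ by Dx.
L = (-160 + 256·x - 256·x^2)·Dx + (48 - 224·x + 384·x^2 - 256·x^3)·Dx^2 + (-10 + 16·x - 16·x^2)·Dx^3 + (3 - 14·x + 24·x^2 - 16·x^3)·Dx^4  (order 4).
h: a_k = 0, 4, 3, 4/3, 6, 176/15, …
ICs: h(0) = 0, h′(0) = 4, h′′(0) = 6, h′′′(0) = 8.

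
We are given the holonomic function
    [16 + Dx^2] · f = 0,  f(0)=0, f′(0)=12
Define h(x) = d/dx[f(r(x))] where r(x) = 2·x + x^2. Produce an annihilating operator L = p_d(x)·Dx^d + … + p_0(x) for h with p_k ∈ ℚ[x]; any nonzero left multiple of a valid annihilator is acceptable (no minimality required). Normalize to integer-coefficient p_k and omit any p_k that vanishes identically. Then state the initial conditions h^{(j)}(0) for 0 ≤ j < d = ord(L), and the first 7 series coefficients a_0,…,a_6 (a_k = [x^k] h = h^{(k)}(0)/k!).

L = (67 + 256·x + 384·x^2 + 256·x^3 + 64·x^4) + (-3 - 3·x)·Dx + (1 + 2·x + x^2)·Dx^2  (order 2).
h: a_k = 24, 24, -768, -1536, 3136, 12096, 83968/15, …
ICs: h(0) = 24, h′(0) = 24.

f: a_k = 0, 12, 0, -32, 0, 128/5, 0, …
h₀=f(r): pull back L_f along r ⇒ L₀.
Differentiate: ansatz ord ≤ ord L₀ ⇒ L.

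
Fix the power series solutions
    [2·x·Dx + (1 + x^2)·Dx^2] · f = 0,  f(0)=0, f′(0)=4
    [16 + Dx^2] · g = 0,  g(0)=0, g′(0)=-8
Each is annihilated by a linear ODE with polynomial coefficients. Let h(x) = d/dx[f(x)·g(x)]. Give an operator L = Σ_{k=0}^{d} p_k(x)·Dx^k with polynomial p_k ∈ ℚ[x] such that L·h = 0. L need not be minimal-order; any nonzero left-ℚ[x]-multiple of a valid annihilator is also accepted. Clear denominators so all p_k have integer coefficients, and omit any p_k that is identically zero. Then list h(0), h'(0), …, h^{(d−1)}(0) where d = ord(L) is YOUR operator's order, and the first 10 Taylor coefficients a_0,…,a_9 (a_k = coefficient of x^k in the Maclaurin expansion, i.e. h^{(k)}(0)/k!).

L = (32960 + 157056·x^2 + 319424·x^4 + 359424·x^6 + 242688·x^8 + 94208·x^10 + 16384·x^12) + (6752·x + 28736·x^3 + 49120·x^5 + 43520·x^7 + 20480·x^9 + 4096·x^11)·Dx + (3420 + 17320·x^2 + 37356·x^4 + 44272·x^6 + 30848·x^8 + 12032·x^10 + 2048·x^12)·Dx^2 + (422·x + 1796·x^3 + 3070·x^5 + 2720·x^7 + 1280·x^9 + 256·x^11)·Dx^3 + (85 + 469·x^2 + 1087·x^4 + 1363·x^6 + 980·x^8 + 384·x^10 + 64·x^12)·Dx^4  (order 4).
h: a_k = 0, -64, 0, 384, 0, -1856/3, 0, 2816/5, 0, -1243072/2835, …
ICs: h(0) = 0, h′(0) = -64, h′′(0) = 0, h′′′(0) = 2304.

f: a_k = 0, 4, 0, -4/3, 0, 4/5, 0, -4/7, 0, 4/9, …
g: a_k = 0, -8, 0, 64/3, 0, -256/15, 0, 2048/315, 0, -4096/2835, …
Product ⇒ symmetric product L₀, ord ≤ 4.
h₀' ⇒ L via d/dx closure of L₀.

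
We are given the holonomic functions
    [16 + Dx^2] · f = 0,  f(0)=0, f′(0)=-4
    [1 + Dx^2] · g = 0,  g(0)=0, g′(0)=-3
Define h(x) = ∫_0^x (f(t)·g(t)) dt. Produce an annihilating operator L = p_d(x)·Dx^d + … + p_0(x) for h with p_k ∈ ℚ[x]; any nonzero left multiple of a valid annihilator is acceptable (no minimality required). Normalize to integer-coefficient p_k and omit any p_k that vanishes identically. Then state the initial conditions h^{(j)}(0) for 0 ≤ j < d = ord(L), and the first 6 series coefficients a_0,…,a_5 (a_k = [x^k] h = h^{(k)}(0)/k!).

L = 225·Dx + 34·Dx^3 + Dx^5  (order 5).
h: a_k = 0, 0, 0, 4, 0, -34/5, …
ICs: h(0) = 0, h′(0) = 0, h′′(0) = 0, h′′′(0) = 24, h′′′′(0) = 0.

f: a_k = 0, -4, 0, 32/3, 0, -128/15, …
g: a_k = 0, -3, 0, 1/2, 0, -1/40, …
L₀ := L_f ⊗_s L_g (sym. prod.), ord ≤ 4.
Integrate: L := L₀·Dx.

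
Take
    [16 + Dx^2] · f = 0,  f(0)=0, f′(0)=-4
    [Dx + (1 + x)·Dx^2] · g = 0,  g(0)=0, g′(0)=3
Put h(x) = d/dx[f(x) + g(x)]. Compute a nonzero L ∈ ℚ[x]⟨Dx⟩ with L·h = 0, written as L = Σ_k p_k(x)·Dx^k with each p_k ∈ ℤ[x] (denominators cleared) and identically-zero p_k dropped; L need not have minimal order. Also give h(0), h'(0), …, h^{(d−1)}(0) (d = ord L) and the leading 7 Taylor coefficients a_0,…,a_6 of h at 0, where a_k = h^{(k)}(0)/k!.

L = (176 + 256·x + 128·x^2) + (144 + 400·x + 384·x^2 + 128·x^3)·Dx + (11 + 16·x + 8·x^2)·Dx^2 + (9 + 25·x + 24·x^2 + 8·x^3)·Dx^3  (order 3).
h: a_k = -1, -3, 35, -3, -119/3, -3, 1159/45, …
ICs: h(0) = -1, h′(0) = -3, h′′(0) = 70.

f: a_k = 0, -4, 0, 32/3, 0, -128/15, 0, …
g: a_k = 0, 3, -3/2, 1, -3/4, 3/5, -1/2, …
L₀ := lclm(L_f,L_g); ord L₀ ≤ 2+2.
Derive L from L₀ (diff closure).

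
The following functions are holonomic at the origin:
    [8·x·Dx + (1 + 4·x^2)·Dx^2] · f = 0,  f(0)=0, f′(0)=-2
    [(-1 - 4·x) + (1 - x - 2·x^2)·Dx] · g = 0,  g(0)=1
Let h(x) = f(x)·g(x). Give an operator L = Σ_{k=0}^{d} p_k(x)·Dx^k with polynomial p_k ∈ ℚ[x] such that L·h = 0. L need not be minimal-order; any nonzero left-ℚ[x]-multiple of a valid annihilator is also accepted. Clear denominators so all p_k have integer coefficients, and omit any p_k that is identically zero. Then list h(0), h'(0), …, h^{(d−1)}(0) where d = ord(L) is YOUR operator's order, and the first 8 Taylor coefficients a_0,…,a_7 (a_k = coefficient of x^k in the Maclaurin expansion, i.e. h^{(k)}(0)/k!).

L = (4 + 8·x + 48·x^2) + (2 + 16·x^2 + 48·x^3)·Dx + (-1 + x - 2·x^2 + 4·x^3 + 8·x^4)·Dx^2  (order 2).
h: a_k = 0, -2, -2, -10/3, -22/3, -102/5, -526/15, -6046/105, …
ICs: h(0) = 0, h′(0) = -2.

f: a_k = 0, -2, 0, 8/3, 0, -32/5, 0, 128/7, …
g: a_k = 1, 1, 3, 5, 11, 21, 43, 85, …
L₀ := L_f ⊗_s L_g (sym. prod.), ord ≤ 2.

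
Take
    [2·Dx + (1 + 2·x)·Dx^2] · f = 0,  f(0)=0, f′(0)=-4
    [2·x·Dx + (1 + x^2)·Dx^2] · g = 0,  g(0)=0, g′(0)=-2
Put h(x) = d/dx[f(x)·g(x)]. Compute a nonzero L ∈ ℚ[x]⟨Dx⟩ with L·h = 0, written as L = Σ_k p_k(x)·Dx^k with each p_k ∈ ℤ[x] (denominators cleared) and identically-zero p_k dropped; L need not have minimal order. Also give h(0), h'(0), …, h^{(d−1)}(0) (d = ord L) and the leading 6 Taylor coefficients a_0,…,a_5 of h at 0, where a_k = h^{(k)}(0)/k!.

L = (24 + 80·x + 88·x^2 + 240·x^3 + 240·x^4 + 208·x^5 + 16·x^7) + (12 + 80·x + 332·x^2 + 608·x^3 + 880·x^4 + 744·x^5 + 560·x^6 + 24·x^7 + 56·x^8)·Dx + (12 + 52·x + 168·x^2 + 372·x^3 + 516·x^4 + 564·x^5 + 384·x^6 + 276·x^7 + 24·x^8 + 32·x^9)·Dx^2 + (2 + 12·x + 34·x^2 + 64·x^3 + 87·x^4 + 96·x^5 + 84·x^6 + 48·x^7 + 33·x^8 + 4·x^9 + 4·x^10)·Dx^3  (order 3).
h: a_k = 0, 16, -24, 32, -200/3, 2128/15, …
ICs: h(0) = 0, h′(0) = 16, h′′(0) = -48.

f: a_k = 0, -4, 4, -16/3, 8, -64/5, …
g: a_k = 0, -2, 0, 2/3, 0, -2/5, …
Sym-product of L_f,L_g gives L₀ (≤ ord 4).
Derive L from L₀ (diff closure).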